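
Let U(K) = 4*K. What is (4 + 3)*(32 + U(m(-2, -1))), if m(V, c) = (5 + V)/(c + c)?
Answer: 182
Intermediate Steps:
m(V, c) = (5 + V)/(2*c) (m(V, c) = (5 + V)/((2*c)) = (5 + V)*(1/(2*c)) = (5 + V)/(2*c))
(4 + 3)*(32 + U(m(-2, -1))) = (4 + 3)*(32 + 4*((½)*(5 - 2)/(-1))) = 7*(32 + 4*((½)*(-1)*3)) = 7*(32 + 4*(-3/2)) = 7*(32 - 6) = 7*26 = 182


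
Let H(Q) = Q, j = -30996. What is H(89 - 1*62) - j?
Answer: 31023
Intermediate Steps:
H(89 - 1*62) - j = (89 - 1*62) - 1*(-30996) = (89 - 62) + 30996 = 27 + 30996 = 31023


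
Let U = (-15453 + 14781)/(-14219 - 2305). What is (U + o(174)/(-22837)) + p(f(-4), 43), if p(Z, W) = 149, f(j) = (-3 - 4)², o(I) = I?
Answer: 4686575075/31446549 ≈ 149.03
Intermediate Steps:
f(j) = 49 (f(j) = (-7)² = 49)
U = 56/1377 (U = -672/(-16524) = -672*(-1/16524) = 56/1377 ≈ 0.040668)
(U + o(174)/(-22837)) + p(f(-4), 43) = (56/1377 + 174/(-22837)) + 149 = (56/1377 + 174*(-1/22837)) + 149 = (56/1377 - 174/22837) + 149 = 1039274/31446549 + 149 = 4686575075/31446549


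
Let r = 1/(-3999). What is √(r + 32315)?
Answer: 2*√129195377079/3999 ≈ 179.76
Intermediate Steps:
r = -1/3999 ≈ -0.00025006
√(r + 32315) = √(-1/3999 + 32315) = √(129227684/3999) = 2*√129195377079/3999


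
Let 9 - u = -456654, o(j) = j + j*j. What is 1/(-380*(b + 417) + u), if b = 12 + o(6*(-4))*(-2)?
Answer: 1/713163 ≈ 1.4022e-6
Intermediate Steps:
o(j) = j + j**2
u = 456663 (u = 9 - 1*(-456654) = 9 + 456654 = 456663)
b = -1092 (b = 12 + ((6*(-4))*(1 + 6*(-4)))*(-2) = 12 - 24*(1 - 24)*(-2) = 12 - 24*(-23)*(-2) = 12 + 552*(-2) = 12 - 1104 = -1092)
1/(-380*(b + 417) + u) = 1/(-380*(-1092 + 417) + 456663) = 1/(-380*(-675) + 456663) = 1/(256500 + 456663) = 1/713163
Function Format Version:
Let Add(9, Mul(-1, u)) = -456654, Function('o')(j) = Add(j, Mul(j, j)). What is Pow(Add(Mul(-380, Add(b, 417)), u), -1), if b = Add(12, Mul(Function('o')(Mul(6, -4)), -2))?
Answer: Rational(1, 713163) ≈ 1.4022e-6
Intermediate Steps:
Function('o')(j) = Add(j, Pow(j, 2))
u = 456663 (u = Add(9, Mul(-1, -456654)) = Add(9, 456654) = 456663)
b = -1092 (b = Add(12, Mul(Mul(Mul(6, -4), Add(1, Mul(6, -4))), -2)) = Add(12, Mul(Mul(-24, Add(1, -24)), -2)) = Add(12, Mul(Mul(-24, -23), -2)) = Add(12, Mul(552, -2)) = Add(12, -1104) = -1092)
Pow(Add(Mul(-380, Add(b, 417)), u), -1) = Pow(Add(Mul(-380, Add(-1092, 417)), 456663), -1) = Pow(Add(Mul(-380, -675), 456663), -1) = Pow(Add(256500, 456663), -1) = Pow(713163, -1) = Rational(1, 713163)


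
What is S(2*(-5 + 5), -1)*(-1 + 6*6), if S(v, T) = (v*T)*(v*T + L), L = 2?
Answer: 0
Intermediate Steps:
S(v, T) = T*v*(2 + T*v) (S(v, T) = (v*T)*(v*T + 2) = (T*v)*(T*v + 2) = (T*v)*(2 + T*v) = T*v*(2 + T*v))
S(2*(-5 + 5), -1)*(-1 + 6*6) = (-2*(-5 + 5)*(2 - 2*(-5 + 5)))*(-1 + 6*6) = (-2*0*(2 - 2*0))*(-1 + 36) = -1*0*(2 - 1*0)*35 = -1*0*(2 + 0)*35 = -1*0*2*35 = 0*35 = 0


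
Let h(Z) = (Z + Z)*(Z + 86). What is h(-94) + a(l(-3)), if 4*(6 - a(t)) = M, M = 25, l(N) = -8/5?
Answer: 6015/4 ≈ 1503.8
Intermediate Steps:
l(N) = -8/5 (l(N) = -8*⅕ = -8/5)
h(Z) = 2*Z*(86 + Z) (h(Z) = (2*Z)*(86 + Z) = 2*Z*(86 + Z))
a(t) = -¼ (a(t) = 6 - ¼*25 = 6 - 25/4 = -¼)
h(-94) + a(l(-3)) = 2*(-94)*(86 - 94) - ¼ = 2*(-94)*(-8) - ¼ = 1504 - ¼ = 6015/4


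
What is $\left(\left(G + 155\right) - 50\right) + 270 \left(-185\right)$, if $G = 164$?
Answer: $-49681$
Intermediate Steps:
$\left(\left(G + 155\right) - 50\right) + 270 \left(-185\right) = \left(\left(164 + 155\right) - 50\right) + 270 \left(-185\right) = \left(319 - 50\right) - 49950 = 269 - 49950 = -49681$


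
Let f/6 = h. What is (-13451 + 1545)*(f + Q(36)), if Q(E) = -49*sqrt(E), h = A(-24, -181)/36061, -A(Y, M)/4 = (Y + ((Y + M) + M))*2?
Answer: 125992316124/36061 ≈ 3.4939e+6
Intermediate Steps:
A(Y, M) = -16*M - 16*Y (A(Y, M) = -4*(Y + ((Y + M) + M))*2 = -4*(Y + ((M + Y) + M))*2 = -4*(Y + (Y + 2*M))*2 = -4*(2*M + 2*Y)*2 = -4*(4*M + 4*Y) = -16*M - 16*Y)
h = 3280/36061 (h = (-16*(-181) - 16*(-24))/36061 = (2896 + 384)*(1/36061) = 3280*(1/36061) = 3280/36061 ≈ 0.090957)
f = 19680/36061 (f = 6*(3280/36061) = 19680/36061 ≈ 0.54574)
(-13451 + 1545)*(f + Q(36)) = (-13451 + 1545)*(19680/36061 - 49*sqrt(36)) = -11906*(19680/36061 - 49*6) = -11906*(19680/36061 - 294) = -11906*(-10582254/36061) = 125992316124/36061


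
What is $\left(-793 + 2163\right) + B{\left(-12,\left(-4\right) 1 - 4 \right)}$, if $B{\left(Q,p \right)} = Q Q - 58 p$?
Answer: $1978$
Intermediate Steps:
$B{\left(Q,p \right)} = Q^{2} - 58 p$
$\left(-793 + 2163\right) + B{\left(-12,\left(-4\right) 1 - 4 \right)} = \left(-793 + 2163\right) - \left(-144 + 58 \left(\left(-4\right) 1 - 4\right)\right) = 1370 - \left(-144 + 58 \left(-4 - 4\right)\right) = 1370 + \left(144 - -464\right) = 1370 + \left(144 + 464\right) = 1370 + 608 = 1978$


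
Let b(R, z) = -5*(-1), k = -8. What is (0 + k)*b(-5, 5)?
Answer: -40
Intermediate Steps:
b(R, z) = 5
(0 + k)*b(-5, 5) = (0 - 8)*5 = -8*5 = -40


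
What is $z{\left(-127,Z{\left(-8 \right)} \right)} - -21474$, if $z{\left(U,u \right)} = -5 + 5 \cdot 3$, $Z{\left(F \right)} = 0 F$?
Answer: $21484$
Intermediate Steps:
$Z{\left(F \right)} = 0$
$z{\left(U,u \right)} = 10$ ($z{\left(U,u \right)} = -5 + 15 = 10$)
$z{\left(-127,Z{\left(-8 \right)} \right)} - -21474 = 10 - -21474 = 10 + 21474 = 21484$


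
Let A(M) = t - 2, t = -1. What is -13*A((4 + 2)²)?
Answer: 39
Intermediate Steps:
A(M) = -3 (A(M) = -1 - 2 = -3)
-13*A((4 + 2)²) = -13*(-3) = 39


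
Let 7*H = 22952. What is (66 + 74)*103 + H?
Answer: 123892/7 ≈ 17699.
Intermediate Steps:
H = 22952/7 (H = (1/7)*22952 = 22952/7 ≈ 3278.9)
(66 + 74)*103 + H = (66 + 74)*103 + 22952/7 = 140*103 + 22952/7 = 14420 + 22952/7 = 123892/7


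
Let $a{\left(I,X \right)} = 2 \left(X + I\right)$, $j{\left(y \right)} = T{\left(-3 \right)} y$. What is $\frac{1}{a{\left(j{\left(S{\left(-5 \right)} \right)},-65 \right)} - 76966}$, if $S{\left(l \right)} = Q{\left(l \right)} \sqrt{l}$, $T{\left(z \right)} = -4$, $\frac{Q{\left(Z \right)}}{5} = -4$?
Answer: $- \frac{9637}{742990152} - \frac{5 i \sqrt{5}}{185747538} \approx -1.2971 \cdot 10^{-5} - 6.0191 \cdot 10^{-8} i$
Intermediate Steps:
$Q{\left(Z \right)} = -20$ ($Q{\left(Z \right)} = 5 \left(-4\right) = -20$)
$S{\left(l \right)} = - 20 \sqrt{l}$
$j{\left(y \right)} = - 4 y$
$a{\left(I,X \right)} = 2 I + 2 X$ ($a{\left(I,X \right)} = 2 \left(I + X\right) = 2 I + 2 X$)
$\frac{1}{a{\left(j{\left(S{\left(-5 \right)} \right)},-65 \right)} - 76966} = \frac{1}{\left(2 \left(- 4 \left(- 20 \sqrt{-5}\right)\right) + 2 \left(-65\right)\right) - 76966} = \frac{1}{\left(2 \left(- 4 \left(- 20 i \sqrt{5}\right)\right) - 130\right) - 76966} = \frac{1}{\left(2 \cdot 80 i \sqrt{5} - 130\right) - 76966} = \frac{1}{\left(160 i \sqrt{5} - 130\right) - 76966} = \frac{1}{\left(-130 + 160 i \sqrt{5}\right) - 76966} = \frac{1}{-77096 + 160 i \sqrt{5}}$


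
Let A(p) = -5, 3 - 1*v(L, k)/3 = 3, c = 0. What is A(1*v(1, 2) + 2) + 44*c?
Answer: -5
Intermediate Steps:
v(L, k) = 0 (v(L, k) = 9 - 3*3 = 9 - 9 = 0)
A(1*v(1, 2) + 2) + 44*c = -5 + 44*0 = -5 + 0 = -5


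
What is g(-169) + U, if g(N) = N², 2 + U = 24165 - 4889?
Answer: 47835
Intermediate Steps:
U = 19274 (U = -2 + (24165 - 4889) = -2 + 19276 = 19274)
g(-169) + U = (-169)² + 19274 = 28561 + 19274 = 47835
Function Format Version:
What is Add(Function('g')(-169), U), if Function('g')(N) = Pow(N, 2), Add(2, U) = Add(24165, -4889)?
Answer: 47835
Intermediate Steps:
U = 19274 (U = Add(-2, Add(24165, -4889)) = Add(-2, 19276) = 19274)
Add(Function('g')(-169), U) = Add(Pow(-169, 2), 19274) = Add(28561, 19274) = 47835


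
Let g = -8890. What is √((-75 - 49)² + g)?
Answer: √6486 ≈ 80.536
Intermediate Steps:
√((-75 - 49)² + g) = √((-75 - 49)² - 8890) = √((-124)² - 8890) = √(15376 - 8890) = √6486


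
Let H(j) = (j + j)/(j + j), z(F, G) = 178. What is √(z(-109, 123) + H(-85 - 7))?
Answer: √179 ≈ 13.379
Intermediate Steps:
H(j) = 1 (H(j) = (2*j)/((2*j)) = (2*j)*(1/(2*j)) = 1)
√(z(-109, 123) + H(-85 - 7)) = √(178 + 1) = √179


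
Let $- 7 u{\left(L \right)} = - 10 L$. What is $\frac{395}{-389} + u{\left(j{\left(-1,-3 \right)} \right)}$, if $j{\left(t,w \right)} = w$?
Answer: $- \frac{14435}{2723} \approx -5.3011$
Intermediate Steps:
$u{\left(L \right)} = \frac{10 L}{7}$ ($u{\left(L \right)} = - \frac{\left(-10\right) L}{7} = \frac{10 L}{7}$)
$\frac{395}{-389} + u{\left(j{\left(-1,-3 \right)} \right)} = \frac{395}{-389} + \frac{10}{7} \left(-3\right) = 395 \left(- \frac{1}{389}\right) - \frac{30}{7} = - \frac{395}{389} - \frac{30}{7} = - \frac{14435}{2723}$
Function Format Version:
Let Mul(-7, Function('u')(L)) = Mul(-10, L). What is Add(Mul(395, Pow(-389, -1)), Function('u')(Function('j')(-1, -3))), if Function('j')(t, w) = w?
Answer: Rational(-14435, 2723) ≈ -5.3011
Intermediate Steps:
Function('u')(L) = Mul(Rational(10, 7), L) (Function('u')(L) = Mul(Rational(-1, 7), Mul(-10, L)) = Mul(Rational(10, 7), L))
Add(Mul(395, Pow(-389, -1)), Function('u')(Function('j')(-1, -3))) = Add(Mul(395, Pow(-389, -1)), Mul(Rational(10, 7), -3)) = Add(Mul(395, Rational(-1, 389)), Rational(-30, 7)) = Add(Rational(-395, 389), Rational(-30, 7)) = Rational(-14435, 2723)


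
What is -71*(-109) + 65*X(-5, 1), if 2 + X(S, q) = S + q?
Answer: 7349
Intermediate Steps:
X(S, q) = -2 + S + q (X(S, q) = -2 + (S + q) = -2 + S + q)
-71*(-109) + 65*X(-5, 1) = -71*(-109) + 65*(-2 - 5 + 1) = 7739 + 65*(-6) = 7739 - 390 = 7349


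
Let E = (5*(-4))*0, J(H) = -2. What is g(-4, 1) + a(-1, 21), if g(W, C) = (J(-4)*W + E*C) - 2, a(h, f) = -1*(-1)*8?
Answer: 14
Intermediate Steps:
a(h, f) = 8 (a(h, f) = 1*8 = 8)
E = 0 (E = -20*0 = 0)
g(W, C) = -2 - 2*W (g(W, C) = (-2*W + 0*C) - 2 = (-2*W + 0) - 2 = -2*W - 2 = -2 - 2*W)
g(-4, 1) + a(-1, 21) = (-2 - 2*(-4)) + 8 = (-2 + 8) + 8 = 6 + 8 = 14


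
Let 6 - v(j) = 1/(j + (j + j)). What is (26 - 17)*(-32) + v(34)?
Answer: -28765/102 ≈ -282.01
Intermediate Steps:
v(j) = 6 - 1/(3*j) (v(j) = 6 - 1/(j + (j + j)) = 6 - 1/(j + 2*j) = 6 - 1/(3*j))
(26 - 17)*(-32) + v(34) = (26 - 17)*(-32) + (6 - ⅓/34) = 9*(-32) + (6 - ⅓*1/34) = -288 + (6 - 1/102) = -288 + 611/102 = -28765/102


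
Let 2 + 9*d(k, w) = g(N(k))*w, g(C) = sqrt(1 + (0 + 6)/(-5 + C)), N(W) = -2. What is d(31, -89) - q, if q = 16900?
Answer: -152102/9 - 89*sqrt(7)/63 ≈ -16904.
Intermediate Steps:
g(C) = sqrt(1 + 6/(-5 + C))
d(k, w) = -2/9 + w*sqrt(7)/63 (d(k, w) = -2/9 + (sqrt((1 - 2)/(-5 - 2))*w)/9 = -2/9 + (sqrt(-1/(-7))*w)/9 = -2/9 + (sqrt(-1/7*(-1))*w)/9 = -2/9 + (sqrt(1/7)*w)/9 = -2/9 + ((sqrt(7)/7)*w)/9 = -2/9 + (w*sqrt(7)/7)/9 = -2/9 + w*sqrt(7)/63)
d(31, -89) - q = (-2/9 + (1/63)*(-89)*sqrt(7)) - 1*16900 = (-2/9 - 89*sqrt(7)/63) - 16900 = -152102/9 - 89*sqrt(7)/63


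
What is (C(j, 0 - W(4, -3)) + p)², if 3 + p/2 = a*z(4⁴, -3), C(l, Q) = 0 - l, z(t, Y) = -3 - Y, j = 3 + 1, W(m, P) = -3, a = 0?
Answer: 100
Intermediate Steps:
j = 4
C(l, Q) = -l
p = -6 (p = -6 + 2*(0*(-3 - 1*(-3))) = -6 + 2*(0*(-3 + 3)) = -6 + 2*(0*0) = -6 + 2*0 = -6 + 0 = -6)
(C(j, 0 - W(4, -3)) + p)² = (-1*4 - 6)² = (-4 - 6)² = (-10)² = 100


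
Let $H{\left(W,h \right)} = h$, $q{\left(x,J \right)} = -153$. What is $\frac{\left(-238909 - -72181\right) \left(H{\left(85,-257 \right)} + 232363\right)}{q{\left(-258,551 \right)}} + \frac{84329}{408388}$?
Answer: $\frac{5268010426094507}{20827788} \approx 2.5293 \cdot 10^{8}$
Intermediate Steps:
$\frac{\left(-238909 - -72181\right) \left(H{\left(85,-257 \right)} + 232363\right)}{q{\left(-258,551 \right)}} + \frac{84329}{408388} = \frac{\left(-238909 - -72181\right) \left(-257 + 232363\right)}{-153} + \frac{84329}{408388} = \left(-238909 + \left(-2234 + 74415\right)\right) 232106 \left(- \frac{1}{153}\right) + 84329 \cdot \frac{1}{408388} = \left(-238909 + 72181\right) 232106 \left(- \frac{1}{153}\right) + \frac{84329}{408388} = \left(-166728\right) 232106 \left(- \frac{1}{153}\right) + \frac{84329}{408388} = \left(-38698569168\right) \left(- \frac{1}{153}\right) + \frac{84329}{408388} = \frac{12899523056}{51} + \frac{84329}{408388} = \frac{5268010426094507}{20827788}$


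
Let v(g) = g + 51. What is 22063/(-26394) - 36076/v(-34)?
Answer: -952565015/448698 ≈ -2123.0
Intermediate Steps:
v(g) = 51 + g
22063/(-26394) - 36076/v(-34) = 22063/(-26394) - 36076/(51 - 34) = 22063*(-1/26394) - 36076/17 = -22063/26394 - 36076*1/17 = -22063/26394 - 36076/17 = -952565015/448698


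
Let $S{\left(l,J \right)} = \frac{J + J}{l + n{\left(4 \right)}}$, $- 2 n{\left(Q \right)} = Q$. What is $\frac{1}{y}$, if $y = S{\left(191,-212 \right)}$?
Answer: $- \frac{189}{424} \approx -0.44575$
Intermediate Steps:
$n{\left(Q \right)} = - \frac{Q}{2}$
$S{\left(l,J \right)} = \frac{2 J}{-2 + l}$ ($S{\left(l,J \right)} = \frac{J + J}{l - 2} = \frac{2 J}{l - 2} = \frac{2 J}{-2 + l}$)
$y = - \frac{424}{189}$ ($y = 2 \left(-212\right) \frac{1}{-2 + 191} = 2 \left(-212\right) \frac{1}{189} = - \frac{424}{189} \approx -2.2434$)
$\frac{1}{y} = \frac{1}{- \frac{424}{189}} = - \frac{189}{424}$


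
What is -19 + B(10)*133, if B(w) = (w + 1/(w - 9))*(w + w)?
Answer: 29241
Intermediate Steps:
B(w) = 2*w*(w + 1/(-9 + w)) (B(w) = (w + 1/(-9 + w))*(2*w) = 2*w*(w + 1/(-9 + w)))
-19 + B(10)*133 = -19 + (2*10*(1 + 10² - 9*10)/(-9 + 10))*133 = -19 + (2*10*(1 + 100 - 90)/1)*133 = -19 + (2*10*1*11)*133 = -19 + 220*133 = -19 + 29260 = 29241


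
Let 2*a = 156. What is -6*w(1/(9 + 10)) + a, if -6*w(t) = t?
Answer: 1483/19 ≈ 78.053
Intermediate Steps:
a = 78 (a = (½)*156 = 78)
w(t) = -t/6
-6*w(1/(9 + 10)) + a = -(-1)/(9 + 10) + 78 = -(-1)/19 + 78 = -6*(-1/114) + 78 = 1/19 + 78 = 1483/19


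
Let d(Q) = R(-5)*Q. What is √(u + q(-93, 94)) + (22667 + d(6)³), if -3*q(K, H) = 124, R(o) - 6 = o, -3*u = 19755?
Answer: 22883 + I*√59637/3 ≈ 22883.0 + 81.402*I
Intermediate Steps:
u = -6585 (u = -⅓*19755 = -6585)
R(o) = 6 + o
d(Q) = Q (d(Q) = (6 - 5)*Q = 1*Q = Q)
q(K, H) = -124/3 (q(K, H) = -⅓*124 = -124/3)
√(u + q(-93, 94)) + (22667 + d(6)³) = √(-6585 - 124/3) + (22667 + 6³) = √(-19879/3) + (22667 + 216) = I*√59637/3 + 22883 = 22883 + I*√59637/3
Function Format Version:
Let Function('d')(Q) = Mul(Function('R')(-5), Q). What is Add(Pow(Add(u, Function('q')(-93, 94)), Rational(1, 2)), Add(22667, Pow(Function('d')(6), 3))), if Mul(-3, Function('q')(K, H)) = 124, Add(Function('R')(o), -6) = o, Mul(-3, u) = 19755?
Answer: Add(22883, Mul(Rational(1, 3), I, Pow(59637, Rational(1, 2)))) ≈ Add(22883., Mul(81.402, I))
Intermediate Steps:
u = -6585 (u = Mul(Rational(-1, 3), 19755) = -6585)
Function('R')(o) = Add(6, o)
Function('d')(Q) = Q (Function('d')(Q) = Mul(Add(6, -5), Q) = Mul(1, Q) = Q)
Function('q')(K, H) = Rational(-124, 3) (Function('q')(K, H) = Mul(Rational(-1, 3), 124) = Rational(-124, 3))
Add(Pow(Add(u, Function('q')(-93, 94)), Rational(1, 2)), Add(22667, Pow(Function('d')(6), 3))) = Add(Pow(Add(-6585, Rational(-124, 3)), Rational(1, 2)), Add(22667, Pow(6, 3))) = Add(Pow(Rational(-19879, 3), Rational(1, 2)), Add(22667, 216)) = Add(Mul(Rational(1, 3), I, Pow(59637, Rational(1, 2))), 22883) = Add(22883, Mul(Rational(1, 3), I, Pow(59637, Rational(1, 2))))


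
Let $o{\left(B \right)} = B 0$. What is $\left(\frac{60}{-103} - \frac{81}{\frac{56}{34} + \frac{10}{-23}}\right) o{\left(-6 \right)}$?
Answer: $0$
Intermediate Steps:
$o{\left(B \right)} = 0$
$\left(\frac{60}{-103} - \frac{81}{\frac{56}{34} + \frac{10}{-23}}\right) o{\left(-6 \right)} = \left(\frac{60}{-103} - \frac{81}{\frac{56}{34} + \frac{10}{-23}}\right) 0 = \left(60 \left(- \frac{1}{103}\right) - \frac{81}{56 \cdot \frac{1}{34} + 10 \left(- \frac{1}{23}\right)}\right) 0 = \left(- \frac{60}{103} - \frac{81}{\frac{28}{17} - \frac{10}{23}}\right) 0 = \left(- \frac{60}{103} - \frac{81}{\frac{474}{391}}\right) 0 = \left(- \frac{60}{103} - \frac{10557}{158}\right) 0 = \left(- \frac{1096851}{16274}\right) 0 = 0$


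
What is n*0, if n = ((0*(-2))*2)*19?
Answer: 0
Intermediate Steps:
n = 0 (n = (0*2)*19 = 0*19 = 0)
n*0 = 0*0 = 0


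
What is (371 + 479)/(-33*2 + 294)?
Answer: 425/114 ≈ 3.7281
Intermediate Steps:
(371 + 479)/(-33*2 + 294) = 850/(-66 + 294) = 850/228 = 850*(1/228) = 425/114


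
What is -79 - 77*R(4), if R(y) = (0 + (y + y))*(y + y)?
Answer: -5007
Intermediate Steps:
R(y) = 4*y² (R(y) = (0 + 2*y)*(2*y) = (2*y)*(2*y) = 4*y²)
-79 - 77*R(4) = -79 - 308*4² = -79 - 308*16 = -79 - 77*64 = -79 - 4928 = -5007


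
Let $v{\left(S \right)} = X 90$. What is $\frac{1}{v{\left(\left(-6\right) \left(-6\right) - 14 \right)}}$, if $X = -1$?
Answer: $- \frac{1}{90} \approx -0.011111$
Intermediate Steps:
$v{\left(S \right)} = -90$ ($v{\left(S \right)} = \left(-1\right) 90 = -90$)
$\frac{1}{v{\left(\left(-6\right) \left(-6\right) - 14 \right)}} = \frac{1}{-90} = - \frac{1}{90}$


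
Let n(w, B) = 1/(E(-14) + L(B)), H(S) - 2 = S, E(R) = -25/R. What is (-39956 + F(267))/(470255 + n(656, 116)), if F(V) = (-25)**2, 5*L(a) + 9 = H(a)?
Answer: -64935481/776391075 ≈ -0.083638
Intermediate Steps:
H(S) = 2 + S
L(a) = -7/5 + a/5 (L(a) = -9/5 + (2 + a)/5 = -9/5 + (2/5 + a/5) = -7/5 + a/5)
n(w, B) = 1/(27/70 + B/5) (n(w, B) = 1/(-25/(-14) + (-7/5 + B/5)) = 1/(-25*(-1/14) + (-7/5 + B/5)) = 1/(25/14 + (-7/5 + B/5)) = 1/(27/70 + B/5))
F(V) = 625
(-39956 + F(267))/(470255 + n(656, 116)) = (-39956 + 625)/(470255 + 70/(27 + 14*116)) = -39331/(470255 + 70/(27 + 1624)) = -39331/(470255 + 70/1651) = -39331/776391075/1651 = -39331*1651/776391075 = -64935481/776391075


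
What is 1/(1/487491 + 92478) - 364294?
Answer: -16423172306602015/45082192699 ≈ -3.6429e+5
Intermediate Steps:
1/(1/487491 + 92478) - 364294 = 1/(45082192699/487491) - 364294 = 487491/45082192699 - 364294 = -16423172306602015/45082192699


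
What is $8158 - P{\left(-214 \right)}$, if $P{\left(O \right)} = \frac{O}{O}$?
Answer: $8157$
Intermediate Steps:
$P{\left(O \right)} = 1$
$8158 - P{\left(-214 \right)} = 8158 - 1 = 8157$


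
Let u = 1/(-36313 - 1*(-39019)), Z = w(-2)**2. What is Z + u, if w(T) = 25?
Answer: 1691251/2706 ≈ 625.00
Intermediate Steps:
Z = 625 (Z = 25**2 = 625)
u = 1/2706 (u = 1/(-36313 + 39019) = 1/2706 ≈ 0.00036955)
Z + u = 625 + 1/2706 = 1691251/2706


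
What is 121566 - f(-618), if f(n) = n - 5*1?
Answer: 122189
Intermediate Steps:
f(n) = -5 + n (f(n) = n - 5 = -5 + n)
121566 - f(-618) = 121566 - (-5 - 618) = 121566 - 1*(-623) = 121566 + 623 = 122189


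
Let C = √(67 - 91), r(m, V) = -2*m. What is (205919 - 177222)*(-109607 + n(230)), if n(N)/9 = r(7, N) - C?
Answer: -3149007901 - 516546*I*√6 ≈ -3.149e+9 - 1.2653e+6*I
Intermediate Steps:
C = 2*I*√6 (C = √(-24) = 2*I*√6 ≈ 4.899*I)
n(N) = -126 - 18*I*√6 (n(N) = 9*(-2*7 - 2*I*√6) = 9*(-14 - 2*I*√6) = -126 - 18*I*√6)
(205919 - 177222)*(-109607 + n(230)) = (205919 - 177222)*(-109607 + (-126 - 18*I*√6)) = 28697*(-109733 - 18*I*√6) = -3149007901 - 516546*I*√6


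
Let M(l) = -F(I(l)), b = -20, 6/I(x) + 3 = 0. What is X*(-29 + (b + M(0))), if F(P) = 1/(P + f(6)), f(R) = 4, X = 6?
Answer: -297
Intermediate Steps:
I(x) = -2 (I(x) = 6/(-3 + 0) = 6/(-3) = 6*(-1/3) = -2)
F(P) = 1/(4 + P) (F(P) = 1/(P + 4) = 1/(4 + P))
M(l) = -1/2 (M(l) = -1/(4 - 2) = -1/2)
X*(-29 + (b + M(0))) = 6*(-29 + (-20 - 1/2)) = 6*(-29 - 41/2) = 6*(-99/2) = -297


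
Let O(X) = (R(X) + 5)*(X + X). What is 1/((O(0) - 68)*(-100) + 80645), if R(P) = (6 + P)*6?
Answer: 1/87445 ≈ 1.1436e-5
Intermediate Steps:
R(P) = 36 + 6*P
O(X) = 2*X*(41 + 6*X) (O(X) = ((36 + 6*X) + 5)*(X + X) = (41 + 6*X)*(2*X) = 2*X*(41 + 6*X))
1/((O(0) - 68)*(-100) + 80645) = 1/((2*0*(41 + 6*0) - 68)*(-100) + 80645) = 1/((2*0*(41 + 0) - 68)*(-100) + 80645) = 1/((2*0*41 - 68)*(-100) + 80645) = 1/((0 - 68)*(-100) + 80645) = 1/(-68*(-100) + 80645) = 1/(6800 + 80645) = 1/87445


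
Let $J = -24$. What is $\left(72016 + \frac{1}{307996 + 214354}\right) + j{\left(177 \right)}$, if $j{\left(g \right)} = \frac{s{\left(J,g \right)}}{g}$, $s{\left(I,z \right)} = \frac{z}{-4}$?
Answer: $\frac{75234854027}{1044700} \approx 72016.0$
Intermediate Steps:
$s{\left(I,z \right)} = - \frac{z}{4}$ ($s{\left(I,z \right)} = z \left(- \frac{1}{4}\right) = - \frac{z}{4}$)
$j{\left(g \right)} = - \frac{1}{4}$ ($j{\left(g \right)} = \frac{\left(- \frac{1}{4}\right) g}{g} = - \frac{1}{4}$)
$\left(72016 + \frac{1}{307996 + 214354}\right) + j{\left(177 \right)} = \left(72016 + \frac{1}{307996 + 214354}\right) - \frac{1}{4} = \left(72016 + \frac{1}{522350}\right) - \frac{1}{4} = \frac{37617557601}{522350} - \frac{1}{4} = \frac{75234854027}{1044700}$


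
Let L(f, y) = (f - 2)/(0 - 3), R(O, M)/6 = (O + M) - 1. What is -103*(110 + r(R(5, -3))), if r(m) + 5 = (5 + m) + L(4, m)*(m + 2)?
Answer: -34196/3 ≈ -11399.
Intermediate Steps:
R(O, M) = -6 + 6*M + 6*O (R(O, M) = 6*((O + M) - 1) = 6*((M + O) - 1) = 6*(-1 + M + O) = -6 + 6*M + 6*O)
L(f, y) = 2/3 - f/3 (L(f, y) = (-2 + f)/(-3) = (-2 + f)*(-1/3) = 2/3 - f/3)
r(m) = -4/3 + m/3 (r(m) = -5 + ((5 + m) + (2/3 - 1/3*4)*(m + 2)) = -5 + ((5 + m) + (2/3 - 4/3)*(2 + m)) = -5 + ((5 + m) - 2*(2 + m)/3) = -5 + ((5 + m) + (-4/3 - 2*m/3)) = -5 + (11/3 + m/3) = -4/3 + m/3)
-103*(110 + r(R(5, -3))) = -103*(110 + (-4/3 + (-6 + 6*(-3) + 6*5)/3)) = -103*(110 + (-4/3 + (-6 - 18 + 30)/3)) = -103*(110 + (-4/3 + (1/3)*6)) = -103*(110 + (-4/3 + 2)) = -103*(110 + 2/3) = -103*332/3 = -34196/3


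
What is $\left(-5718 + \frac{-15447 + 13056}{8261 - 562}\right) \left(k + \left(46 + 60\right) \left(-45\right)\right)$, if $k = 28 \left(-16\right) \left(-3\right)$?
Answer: $\frac{150830585298}{7699} \approx 1.9591 \cdot 10^{7}$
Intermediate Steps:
$k = 1344$ ($k = \left(-448\right) \left(-3\right) = 1344$)
$\left(-5718 + \frac{-15447 + 13056}{8261 - 562}\right) \left(k + \left(46 + 60\right) \left(-45\right)\right) = \left(-5718 + \frac{-15447 + 13056}{8261 - 562}\right) \left(1344 + \left(46 + 60\right) \left(-45\right)\right) = \left(-5718 - \frac{2391}{7699}\right) \left(1344 + 106 \left(-45\right)\right) = \left(-5718 - \frac{2391}{7699}\right) \left(1344 - 4770\right) = \left(-5718 - \frac{2391}{7699}\right) \left(-3426\right) = \left(- \frac{44025273}{7699}\right) \left(-3426\right) = \frac{150830585298}{7699}$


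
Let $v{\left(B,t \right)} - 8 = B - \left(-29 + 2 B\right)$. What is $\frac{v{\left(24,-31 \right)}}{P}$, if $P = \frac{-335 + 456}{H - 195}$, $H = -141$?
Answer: $- \frac{4368}{121} \approx -36.099$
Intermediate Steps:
$v{\left(B,t \right)} = 37 - B$ ($v{\left(B,t \right)} = 8 + \left(B - \left(-29 + 2 B\right)\right) = 8 - \left(-29 + B\right) = 37 - B$)
$P = - \frac{121}{336}$ ($P = \frac{-335 + 456}{-141 - 195} = \frac{121}{-336} = 121 \left(- \frac{1}{336}\right) = - \frac{121}{336} \approx -0.36012$)
$\frac{v{\left(24,-31 \right)}}{P} = \frac{37 - 24}{- \frac{121}{336}} = \left(37 - 24\right) \left(- \frac{336}{121}\right) = 13 \left(- \frac{336}{121}\right) = - \frac{4368}{121}$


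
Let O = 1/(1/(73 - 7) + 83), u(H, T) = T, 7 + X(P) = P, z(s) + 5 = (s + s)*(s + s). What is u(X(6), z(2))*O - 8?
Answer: -43106/5479 ≈ -7.8675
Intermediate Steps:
z(s) = -5 + 4*s**2 (z(s) = -5 + (s + s)*(s + s) = -5 + (2*s)*(2*s) = -5 + 4*s**2)
X(P) = -7 + P
O = 66/5479 (O = 1/(1/66 + 83) = 1/(5479/66) = 66/5479 ≈ 0.012046)
u(X(6), z(2))*O - 8 = (-5 + 4*2**2)*(66/5479) - 8 = (-5 + 4*4)*(66/5479) - 8 = (-5 + 16)*(66/5479) - 8 = 11*(66/5479) - 8 = 726/5479 - 8 = -43106/5479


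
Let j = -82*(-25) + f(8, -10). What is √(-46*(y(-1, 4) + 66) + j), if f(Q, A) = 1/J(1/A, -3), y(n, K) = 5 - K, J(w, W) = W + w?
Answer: I*√992062/31 ≈ 32.13*I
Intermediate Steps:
f(Q, A) = 1/(-3 + 1/A)
j = 63540/31 (j = -82*(-25) - 1*(-10)/(-1 + 3*(-10)) = 2050 - 1*(-10)/(-1 - 30) = 2050 - 1*(-10)/(-31) = 2050 - 1*(-10)*(-1/31) = 2050 - 10/31 = 63540/31 ≈ 2049.7)
√(-46*(y(-1, 4) + 66) + j) = √(-46*((5 - 1*4) + 66) + 63540/31) = √(-46*((5 - 4) + 66) + 63540/31) = √(-46*(1 + 66) + 63540/31) = √(-46*67 + 63540/31) = √(-3082 + 63540/31) = √(-32002/31) = I*√992062/31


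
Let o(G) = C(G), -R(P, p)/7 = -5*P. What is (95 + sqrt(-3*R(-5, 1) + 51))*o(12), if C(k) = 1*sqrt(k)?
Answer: 238*sqrt(3) ≈ 412.23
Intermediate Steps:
R(P, p) = 35*P (R(P, p) = -(-35)*P = 35*P)
C(k) = sqrt(k)
o(G) = sqrt(G)
(95 + sqrt(-3*R(-5, 1) + 51))*o(12) = (95 + sqrt(-105*(-5) + 51))*sqrt(12) = (95 + sqrt(-3*(-175) + 51))*(2*sqrt(3)) = (95 + sqrt(525 + 51))*(2*sqrt(3)) = (95 + sqrt(576))*(2*sqrt(3)) = (95 + 24)*(2*sqrt(3)) = 119*(2*sqrt(3)) = 238*sqrt(3)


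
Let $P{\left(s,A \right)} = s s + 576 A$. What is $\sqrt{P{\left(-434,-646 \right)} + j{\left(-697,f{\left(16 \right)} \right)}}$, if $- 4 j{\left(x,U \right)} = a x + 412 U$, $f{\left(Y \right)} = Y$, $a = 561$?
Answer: $\frac{i \sqrt{350535}}{2} \approx 296.03 i$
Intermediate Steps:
$j{\left(x,U \right)} = - 103 U - \frac{561 x}{4}$ ($j{\left(x,U \right)} = - \frac{561 x + 412 U}{4} = - \frac{412 U + 561 x}{4} = - 103 U - \frac{561 x}{4}$)
$P{\left(s,A \right)} = s^{2} + 576 A$
$\sqrt{P{\left(-434,-646 \right)} + j{\left(-697,f{\left(16 \right)} \right)}} = \sqrt{\left(\left(-434\right)^{2} + 576 \left(-646\right)\right) - - \frac{384425}{4}} = \sqrt{\left(188356 - 372096\right) + \left(-1648 + \frac{391017}{4}\right)} = \sqrt{-183740 + \frac{384425}{4}} = \sqrt{- \frac{350535}{4}} = \frac{i \sqrt{350535}}{2}$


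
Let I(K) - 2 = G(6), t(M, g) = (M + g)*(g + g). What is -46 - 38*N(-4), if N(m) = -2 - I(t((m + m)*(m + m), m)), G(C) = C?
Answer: 334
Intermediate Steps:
t(M, g) = 2*g*(M + g) (t(M, g) = (M + g)*(2*g) = 2*g*(M + g))
I(K) = 8 (I(K) = 2 + 6 = 8)
N(m) = -10 (N(m) = -2 - 1*8 = -2 - 8 = -10)
-46 - 38*N(-4) = -46 - 38*(-10) = -46 + 380 = 334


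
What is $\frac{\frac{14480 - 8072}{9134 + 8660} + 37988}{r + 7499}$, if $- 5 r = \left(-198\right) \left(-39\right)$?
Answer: $\frac{1689912200}{264890381} \approx 6.3797$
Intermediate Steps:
$r = - \frac{7722}{5}$ ($r = - \frac{\left(-198\right) \left(-39\right)}{5} = \left(- \frac{1}{5}\right) 7722 = - \frac{7722}{5} \approx -1544.4$)
$\frac{\frac{14480 - 8072}{9134 + 8660} + 37988}{r + 7499} = \frac{\frac{14480 - 8072}{9134 + 8660} + 37988}{- \frac{7722}{5} + 7499} = \frac{\frac{6408}{17794} + 37988}{\frac{29773}{5}} = \left(6408 \cdot \frac{1}{17794} + 37988\right) \frac{5}{29773} = \left(\frac{3204}{8897} + 37988\right) \frac{5}{29773} = \frac{337982440}{8897} \cdot \frac{5}{29773} = \frac{1689912200}{264890381}$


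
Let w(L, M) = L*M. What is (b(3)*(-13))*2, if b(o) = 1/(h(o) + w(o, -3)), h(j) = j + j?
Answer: 26/3 ≈ 8.6667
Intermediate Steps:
h(j) = 2*j
b(o) = -1/o (b(o) = 1/(2*o + o*(-3)) = 1/(2*o - 3*o) = 1/(-o) = -1/o)
(b(3)*(-13))*2 = (-1/3*(-13))*2 = (-1*⅓*(-13))*2 = -⅓*(-13)*2 = (13/3)*2 = 26/3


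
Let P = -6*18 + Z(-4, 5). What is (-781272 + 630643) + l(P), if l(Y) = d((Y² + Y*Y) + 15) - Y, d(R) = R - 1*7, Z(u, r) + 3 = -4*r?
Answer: -116168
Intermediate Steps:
Z(u, r) = -3 - 4*r
d(R) = -7 + R (d(R) = R - 7 = -7 + R)
P = -131 (P = -6*18 + (-3 - 4*5) = -108 + (-3 - 20) = -108 - 23 = -131)
l(Y) = 8 - Y + 2*Y² (l(Y) = (-7 + ((Y² + Y*Y) + 15)) - Y = (-7 + ((Y² + Y²) + 15)) - Y = (-7 + (2*Y² + 15)) - Y = (-7 + (15 + 2*Y²)) - Y = (8 + 2*Y²) - Y = 8 - Y + 2*Y²)
(-781272 + 630643) + l(P) = (-781272 + 630643) + (8 - 1*(-131) + 2*(-131)²) = -150629 + (8 + 131 + 2*17161) = -150629 + (8 + 131 + 34322) = -150629 + 34461 = -116168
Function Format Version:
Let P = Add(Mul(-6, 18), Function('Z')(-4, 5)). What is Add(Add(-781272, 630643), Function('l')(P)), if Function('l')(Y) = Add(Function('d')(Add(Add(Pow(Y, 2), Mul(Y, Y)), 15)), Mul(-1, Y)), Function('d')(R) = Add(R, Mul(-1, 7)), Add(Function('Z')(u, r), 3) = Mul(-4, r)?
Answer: -116168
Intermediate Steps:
Function('Z')(u, r) = Add(-3, Mul(-4, r))
Function('d')(R) = Add(-7, R) (Function('d')(R) = Add(R, -7) = Add(-7, R))
P = -131 (P = Add(Mul(-6, 18), Add(-3, Mul(-4, 5))) = Add(-108, Add(-3, -20)) = Add(-108, -23) = -131)
Function('l')(Y) = Add(8, Mul(-1, Y), Mul(2, Pow(Y, 2))) (Function('l')(Y) = Add(Add(-7, Add(Add(Pow(Y, 2), Mul(Y, Y)), 15)), Mul(-1, Y)) = Add(Add(-7, Add(Add(Pow(Y, 2), Pow(Y, 2)), 15)), Mul(-1, Y)) = Add(Add(-7, Add(Mul(2, Pow(Y, 2)), 15)), Mul(-1, Y)) = Add(Add(-7, Add(15, Mul(2, Pow(Y, 2)))), Mul(-1, Y)) = Add(Add(8, Mul(2, Pow(Y, 2))), Mul(-1, Y)) = Add(8, Mul(-1, Y), Mul(2, Pow(Y, 2))))
Add(Add(-781272, 630643), Function('l')(P)) = Add(Add(-781272, 630643), Add(8, Mul(-1, -131), Mul(2, Pow(-131, 2)))) = Add(-150629, Add(8, 131, Mul(2, 17161))) = Add(-150629, Add(8, 131, 34322)) = Add(-150629, 34461) = -116168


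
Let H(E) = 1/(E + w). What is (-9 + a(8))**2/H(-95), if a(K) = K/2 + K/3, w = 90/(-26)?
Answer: -62720/117 ≈ -536.07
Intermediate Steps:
w = -45/13 (w = 90*(-1/26) = -45/13 ≈ -3.4615)
a(K) = 5*K/6 (a(K) = K*(1/2) + K*(1/3) = K/2 + K/3 = 5*K/6)
H(E) = 1/(-45/13 + E) (H(E) = 1/(E - 45/13) = 1/(-45/13 + E))
(-9 + a(8))**2/H(-95) = (-9 + (5/6)*8)**2/((13/(-45 + 13*(-95)))) = (-9 + 20/3)**2/((13/(-45 - 1235))) = (-7/3)**2/((13/(-1280))) = 49/(9*((13*(-1/1280)))) = 49/(9*(-13/1280)) = (49/9)*(-1280/13) = -62720/117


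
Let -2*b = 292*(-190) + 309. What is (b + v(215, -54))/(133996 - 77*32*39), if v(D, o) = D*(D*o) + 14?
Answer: -4937101/75800 ≈ -65.133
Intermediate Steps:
b = 55171/2 (b = -(292*(-190) + 309)/2 = -(-55480 + 309)/2 = -½*(-55171) = 55171/2 ≈ 27586.)
v(D, o) = 14 + o*D² (v(D, o) = o*D² + 14 = 14 + o*D²)
(b + v(215, -54))/(133996 - 77*32*39) = (55171/2 + (14 - 54*215²))/(133996 - 77*32*39) = (55171/2 + (14 - 54*46225))/(133996 - 2464*39) = (55171/2 + (14 - 2496150))/(133996 - 96096) = (55171/2 - 2496136)/37900 = -4937101/2*1/37900 = -4937101/75800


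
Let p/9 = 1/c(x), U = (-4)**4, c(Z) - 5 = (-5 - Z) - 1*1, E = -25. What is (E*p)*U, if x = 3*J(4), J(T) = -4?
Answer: -57600/11 ≈ -5236.4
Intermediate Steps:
x = -12 (x = 3*(-4) = -12)
c(Z) = -1 - Z (c(Z) = 5 + ((-5 - Z) - 1*1) = 5 + ((-5 - Z) - 1) = 5 + (-6 - Z) = -1 - Z)
U = 256
p = 9/11 (p = 9/(-1 - 1*(-12)) = 9/(-1 + 12) = 9/11 ≈ 0.81818)
(E*p)*U = -25*9/11*256 = -225/11*256 = -57600/11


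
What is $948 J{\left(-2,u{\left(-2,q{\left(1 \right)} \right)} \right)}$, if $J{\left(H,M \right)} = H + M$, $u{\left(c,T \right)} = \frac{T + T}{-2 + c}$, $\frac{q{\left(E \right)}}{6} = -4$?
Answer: $9480$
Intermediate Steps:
$q{\left(E \right)} = -24$ ($q{\left(E \right)} = 6 \left(-4\right) = -24$)
$u{\left(c,T \right)} = \frac{2 T}{-2 + c}$
$948 J{\left(-2,u{\left(-2,q{\left(1 \right)} \right)} \right)} = 948 \left(-2 + 2 \left(-24\right) \frac{1}{-2 - 2}\right) = 948 \left(-2 + 2 \left(-24\right) \frac{1}{-4}\right) = 948 \left(-2 + 2 \left(-24\right) \left(- \frac{1}{4}\right)\right) = 948 \left(-2 + 12\right) = 948 \cdot 10 = 9480$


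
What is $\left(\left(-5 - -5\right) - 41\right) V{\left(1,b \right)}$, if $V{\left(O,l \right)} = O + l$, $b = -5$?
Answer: $164$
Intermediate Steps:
$\left(\left(-5 - -5\right) - 41\right) V{\left(1,b \right)} = \left(\left(-5 - -5\right) - 41\right) \left(1 - 5\right) = \left(\left(-5 + 5\right) - 41\right) \left(-4\right) = \left(0 - 41\right) \left(-4\right) = \left(-41\right) \left(-4\right) = 164$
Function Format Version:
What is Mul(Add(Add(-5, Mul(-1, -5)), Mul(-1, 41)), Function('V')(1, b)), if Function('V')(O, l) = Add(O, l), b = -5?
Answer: 164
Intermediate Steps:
Mul(Add(Add(-5, Mul(-1, -5)), Mul(-1, 41)), Function('V')(1, b)) = Mul(Add(Add(-5, Mul(-1, -5)), Mul(-1, 41)), Add(1, -5)) = Mul(Add(Add(-5, 5), -41), -4) = Mul(Add(0, -41), -4) = Mul(-41, -4) = 164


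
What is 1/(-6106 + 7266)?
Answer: 1/1160 ≈ 0.00086207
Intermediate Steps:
1/(-6106 + 7266) = 1/1160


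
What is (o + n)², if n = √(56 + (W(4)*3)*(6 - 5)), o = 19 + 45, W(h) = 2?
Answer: (64 + √62)² ≈ 5165.9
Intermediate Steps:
o = 64
n = √62 (n = √(56 + (2*3)*(6 - 5)) = √(56 + 6*1) = √(56 + 6) = √62 ≈ 7.8740)
(o + n)² = (64 + √62)²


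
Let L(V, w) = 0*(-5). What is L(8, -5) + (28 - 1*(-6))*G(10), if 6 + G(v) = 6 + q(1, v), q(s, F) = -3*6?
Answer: -612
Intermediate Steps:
L(V, w) = 0
q(s, F) = -18
G(v) = -18 (G(v) = -6 + (6 - 18) = -6 - 12 = -18)
L(8, -5) + (28 - 1*(-6))*G(10) = 0 + (28 - 1*(-6))*(-18) = 0 + (28 + 6)*(-18) = 0 + 34*(-18) = 0 - 612 = -612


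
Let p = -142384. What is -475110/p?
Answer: 237555/71192 ≈ 3.3368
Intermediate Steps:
-475110/p = -475110/(-142384) = -475110*(-1/142384) = 237555/71192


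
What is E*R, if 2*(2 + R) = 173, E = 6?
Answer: 507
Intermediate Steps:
R = 169/2 (R = -2 + (½)*173 = -2 + 173/2 = 169/2 ≈ 84.500)
E*R = 6*(169/2) = 507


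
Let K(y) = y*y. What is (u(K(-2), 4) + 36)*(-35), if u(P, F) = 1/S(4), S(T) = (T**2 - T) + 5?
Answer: -21455/17 ≈ -1262.1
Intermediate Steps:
S(T) = 5 + T**2 - T
K(y) = y**2
u(P, F) = 1/17 (u(P, F) = 1/(5 + 4**2 - 1*4) = 1/(5 + 16 - 4) = 1/17)
(u(K(-2), 4) + 36)*(-35) = (1/17 + 36)*(-35) = (613/17)*(-35) = -21455/17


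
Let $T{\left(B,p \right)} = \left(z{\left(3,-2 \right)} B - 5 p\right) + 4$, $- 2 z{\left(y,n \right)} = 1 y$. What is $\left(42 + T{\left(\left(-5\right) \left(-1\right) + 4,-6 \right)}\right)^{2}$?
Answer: $\frac{15625}{4} \approx 3906.3$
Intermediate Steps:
$z{\left(y,n \right)} = - \frac{y}{2}$ ($z{\left(y,n \right)} = - \frac{1 y}{2} = - \frac{y}{2}$)
$T{\left(B,p \right)} = 4 - 5 p - \frac{3 B}{2}$ ($T{\left(B,p \right)} = \left(\left(- \frac{1}{2}\right) 3 B - 5 p\right) + 4 = \left(- \frac{3 B}{2} - 5 p\right) + 4 = \left(- 5 p - \frac{3 B}{2}\right) + 4 = 4 - 5 p - \frac{3 B}{2}$)
$\left(42 + T{\left(\left(-5\right) \left(-1\right) + 4,-6 \right)}\right)^{2} = \left(42 - \left(-34 + \frac{3 \left(\left(-5\right) \left(-1\right) + 4\right)}{2}\right)\right)^{2} = \left(42 + \left(4 + 30 - \frac{3 \left(5 + 4\right)}{2}\right)\right)^{2} = \left(42 + \left(4 + 30 - \frac{27}{2}\right)\right)^{2} = \left(42 + \frac{41}{2}\right)^{2} = \left(\frac{125}{2}\right)^{2} = \frac{15625}{4}$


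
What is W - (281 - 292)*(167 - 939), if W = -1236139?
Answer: -1244631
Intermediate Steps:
W - (281 - 292)*(167 - 939) = -1236139 - (281 - 292)*(167 - 939) = -1236139 - (-11)*(-772) = -1236139 - 1*8492 = -1236139 - 8492 = -1244631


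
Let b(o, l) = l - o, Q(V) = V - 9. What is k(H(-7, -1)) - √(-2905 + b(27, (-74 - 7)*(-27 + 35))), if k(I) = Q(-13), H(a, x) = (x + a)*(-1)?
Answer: -22 - 2*I*√895 ≈ -22.0 - 59.833*I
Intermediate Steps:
H(a, x) = -a - x (H(a, x) = (a + x)*(-1) = -a - x)
Q(V) = -9 + V
k(I) = -22 (k(I) = -9 - 13 = -22)
k(H(-7, -1)) - √(-2905 + b(27, (-74 - 7)*(-27 + 35))) = -22 - √(-2905 + ((-74 - 7)*(-27 + 35) - 1*27)) = -22 - √(-2905 + (-81*8 - 27)) = -22 - √(-2905 + (-648 - 27)) = -22 - √(-2905 - 675) = -22 - √(-3580) = -22 - 2*I*√895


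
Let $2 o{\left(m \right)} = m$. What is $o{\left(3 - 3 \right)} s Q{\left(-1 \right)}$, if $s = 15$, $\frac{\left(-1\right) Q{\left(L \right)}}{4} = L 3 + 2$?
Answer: $0$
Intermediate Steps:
$o{\left(m \right)} = \frac{m}{2}$
$Q{\left(L \right)} = -8 - 12 L$ ($Q{\left(L \right)} = - 4 \left(L 3 + 2\right) = - 4 \left(3 L + 2\right) = - 4 \left(2 + 3 L\right) = -8 - 12 L$)
$o{\left(3 - 3 \right)} s Q{\left(-1 \right)} = \frac{3 - 3}{2} \cdot 15 \left(-8 - -12\right) = \frac{1}{2} \cdot 0 \cdot 15 \left(-8 + 12\right) = 0 \cdot 15 \cdot 4 = 0 \cdot 4 = 0$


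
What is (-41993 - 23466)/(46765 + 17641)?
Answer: -65459/64406 ≈ -1.0163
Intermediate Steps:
(-41993 - 23466)/(46765 + 17641) = -65459/64406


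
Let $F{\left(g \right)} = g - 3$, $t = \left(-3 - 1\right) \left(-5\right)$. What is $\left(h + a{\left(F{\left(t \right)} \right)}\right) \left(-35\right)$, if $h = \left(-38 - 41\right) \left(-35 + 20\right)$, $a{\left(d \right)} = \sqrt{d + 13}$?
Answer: $-41475 - 35 \sqrt{30} \approx -41667.0$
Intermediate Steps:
$t = 20$ ($t = \left(-4\right) \left(-5\right) = 20$)
$F{\left(g \right)} = -3 + g$ ($F{\left(g \right)} = g - 3 = -3 + g$)
$a{\left(d \right)} = \sqrt{13 + d}$
$h = 1185$ ($h = \left(-79\right) \left(-15\right) = 1185$)
$\left(h + a{\left(F{\left(t \right)} \right)}\right) \left(-35\right) = \left(1185 + \sqrt{13 + \left(-3 + 20\right)}\right) \left(-35\right) = \left(1185 + \sqrt{13 + 17}\right) \left(-35\right) = \left(1185 + \sqrt{30}\right) \left(-35\right) = -41475 - 35 \sqrt{30}$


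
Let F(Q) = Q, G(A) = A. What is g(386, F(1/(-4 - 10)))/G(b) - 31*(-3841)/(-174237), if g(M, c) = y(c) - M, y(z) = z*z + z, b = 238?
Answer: -2676966223/1161115368 ≈ -2.3055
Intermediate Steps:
y(z) = z + z**2 (y(z) = z**2 + z = z + z**2)
g(M, c) = -M + c*(1 + c) (g(M, c) = c*(1 + c) - M = -M + c*(1 + c))
g(386, F(1/(-4 - 10)))/G(b) - 31*(-3841)/(-174237) = (-1*386 + (1 + 1/(-4 - 10))/(-4 - 10))/238 - 31*(-3841)/(-174237) = (-386 + (1 + 1/(-14))/(-14))*(1/238) + 119071*(-1/174237) = (-386 - (1 - 1/14)/14)*(1/238) - 119071/174237 = (-386 - 1/14*13/14)*(1/238) - 119071/174237 = (-386 - 13/196)*(1/238) - 119071/174237 = -75669/196*1/238 - 119071/174237 = -75669/46648 - 119071/174237 = -2676966223/1161115368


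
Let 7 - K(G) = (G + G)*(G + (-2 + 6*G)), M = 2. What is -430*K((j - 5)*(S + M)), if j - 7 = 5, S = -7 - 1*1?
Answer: 10688510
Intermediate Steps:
S = -8 (S = -7 - 1 = -8)
j = 12 (j = 7 + 5 = 12)
K(G) = 7 - 2*G*(-2 + 7*G) (K(G) = 7 - (G + G)*(G + (-2 + 6*G)) = 7 - 2*G*(-2 + 7*G))
-430*K((j - 5)*(S + M)) = -430*(7 - 14*(-8 + 2)²*(12 - 5)² + 4*((12 - 5)*(-8 + 2))) = -430*(7 - 14*(7*(-6))² + 4*(7*(-6))) = -430*(7 - 14*(-42)² + 4*(-42)) = -430*(7 - 14*1764 - 168) = -430*(7 - 24696 - 168) = -430*(-24857) = 10688510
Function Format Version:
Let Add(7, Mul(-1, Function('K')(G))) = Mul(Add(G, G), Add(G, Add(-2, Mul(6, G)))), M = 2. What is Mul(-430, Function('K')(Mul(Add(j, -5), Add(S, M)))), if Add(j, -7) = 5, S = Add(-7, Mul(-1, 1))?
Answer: 10688510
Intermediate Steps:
S = -8 (S = Add(-7, -1) = -8)
j = 12 (j = Add(7, 5) = 12)
Function('K')(G) = Add(7, Mul(-2, G, Add(-2, Mul(7, G)))) (Function('K')(G) = Add(7, Mul(-1, Mul(Add(G, G), Add(G, Add(-2, Mul(6, G)))))) = Add(7, Mul(-1, Mul(Mul(2, G), Add(-2, Mul(7, G))))) = Add(7, Mul(-1, Mul(2, G, Add(-2, Mul(7, G))))) = Add(7, Mul(-2, G, Add(-2, Mul(7, G)))))
Mul(-430, Function('K')(Mul(Add(j, -5), Add(S, M)))) = Mul(-430, Add(7, Mul(-14, Pow(Mul(Add(12, -5), Add(-8, 2)), 2)), Mul(4, Mul(Add(12, -5), Add(-8, 2))))) = Mul(-430, Add(7, Mul(-14, Pow(Mul(7, -6), 2)), Mul(4, Mul(7, -6)))) = Mul(-430, Add(7, Mul(-14, Pow(-42, 2)), Mul(4, -42))) = Mul(-430, Add(7, Mul(-14, 1764), -168)) = Mul(-430, Add(7, -24696, -168)) = Mul(-430, -24857) = 10688510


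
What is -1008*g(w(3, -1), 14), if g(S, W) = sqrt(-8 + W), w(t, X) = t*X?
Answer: -1008*sqrt(6) ≈ -2469.1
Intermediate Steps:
w(t, X) = X*t
-1008*g(w(3, -1), 14) = -1008*sqrt(-8 + 14) = -1008*sqrt(6)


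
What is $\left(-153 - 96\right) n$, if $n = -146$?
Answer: $36354$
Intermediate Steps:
$\left(-153 - 96\right) n = \left(-153 - 96\right) \left(-146\right) = \left(-249\right) \left(-146\right) = 36354$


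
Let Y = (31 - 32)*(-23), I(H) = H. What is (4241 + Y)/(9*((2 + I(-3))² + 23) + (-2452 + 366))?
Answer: -2132/935 ≈ -2.2802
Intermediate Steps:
Y = 23 (Y = -1*(-23) = 23)
(4241 + Y)/(9*((2 + I(-3))² + 23) + (-2452 + 366)) = (4241 + 23)/(9*((2 - 3)² + 23) + (-2452 + 366)) = 4264/(9*((-1)² + 23) - 2086) = 4264/(9*(1 + 23) - 2086) = 4264/(9*24 - 2086) = 4264/(216 - 2086) = 4264/(-1870) = 4264*(-1/1870) = -2132/935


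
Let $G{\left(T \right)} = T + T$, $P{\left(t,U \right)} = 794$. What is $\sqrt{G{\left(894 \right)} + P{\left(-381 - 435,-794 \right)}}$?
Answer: $\sqrt{2582} \approx 50.813$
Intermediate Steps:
$G{\left(T \right)} = 2 T$
$\sqrt{G{\left(894 \right)} + P{\left(-381 - 435,-794 \right)}} = \sqrt{2 \cdot 894 + 794} = \sqrt{1788 + 794} = \sqrt{2582}$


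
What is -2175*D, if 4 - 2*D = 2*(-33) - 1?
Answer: -154425/2 ≈ -77213.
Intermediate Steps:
D = 71/2 (D = 2 - (2*(-33) - 1)/2 = 2 - (-66 - 1)/2 = 2 - 1/2*(-67) = 2 + 67/2 = 71/2 ≈ 35.500)
-2175*D = -2175*71/2 = -154425/2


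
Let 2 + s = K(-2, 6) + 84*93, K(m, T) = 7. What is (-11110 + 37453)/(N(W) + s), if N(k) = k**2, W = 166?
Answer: 8781/11791 ≈ 0.74472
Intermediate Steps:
s = 7817 (s = -2 + (7 + 84*93) = -2 + (7 + 7812) = -2 + 7819 = 7817)
(-11110 + 37453)/(N(W) + s) = (-11110 + 37453)/(166**2 + 7817) = 26343/(27556 + 7817) = 26343/35373 = 26343*(1/35373) = 8781/11791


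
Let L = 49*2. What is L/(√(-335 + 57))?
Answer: -49*I*√278/139 ≈ -5.8776*I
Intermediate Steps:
L = 98
L/(√(-335 + 57)) = 98/(√(-335 + 57)) = 98/(√(-278)) = 98/((I*√278)) = 98*(-I*√278/278) = -49*I*√278/139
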